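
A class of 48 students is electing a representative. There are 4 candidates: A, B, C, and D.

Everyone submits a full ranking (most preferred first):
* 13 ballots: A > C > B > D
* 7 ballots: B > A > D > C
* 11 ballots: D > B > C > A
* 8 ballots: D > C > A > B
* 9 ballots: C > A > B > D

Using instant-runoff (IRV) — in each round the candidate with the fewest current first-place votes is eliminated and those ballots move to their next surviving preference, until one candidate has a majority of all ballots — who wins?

Round 1: A 13, B 7, C 9, D 19. B eliminated.
Round 2: A 20, C 9, D 19. C eliminated.
Round 3: A 29, D 19. A has a majority (≥25).

A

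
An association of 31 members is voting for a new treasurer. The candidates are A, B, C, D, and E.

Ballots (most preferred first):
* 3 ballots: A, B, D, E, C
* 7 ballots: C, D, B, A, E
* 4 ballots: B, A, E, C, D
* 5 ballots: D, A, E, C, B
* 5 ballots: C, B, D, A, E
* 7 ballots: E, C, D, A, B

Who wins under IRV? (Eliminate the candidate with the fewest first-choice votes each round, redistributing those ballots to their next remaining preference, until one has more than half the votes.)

Round 1: A 3, B 4, C 12, D 5, E 7. A eliminated.
Round 2: B 7, C 12, D 5, E 7. D eliminated.
Round 3: B 7, C 12, E 12. B eliminated.
Round 4: C 12, E 19. E has a majority (≥16).

E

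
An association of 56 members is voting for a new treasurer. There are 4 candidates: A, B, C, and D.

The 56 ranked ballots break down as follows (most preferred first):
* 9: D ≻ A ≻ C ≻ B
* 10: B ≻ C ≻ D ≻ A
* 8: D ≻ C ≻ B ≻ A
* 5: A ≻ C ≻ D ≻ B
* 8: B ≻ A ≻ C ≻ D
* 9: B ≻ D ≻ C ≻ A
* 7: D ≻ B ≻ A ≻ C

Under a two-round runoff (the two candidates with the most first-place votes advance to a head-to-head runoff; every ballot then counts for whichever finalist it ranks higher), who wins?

Round 1 first-place votes: A 5, B 27, C 0, D 24. B and D advance.
Runoff: B is ranked above D on 27 ballots, D above B on 29.

D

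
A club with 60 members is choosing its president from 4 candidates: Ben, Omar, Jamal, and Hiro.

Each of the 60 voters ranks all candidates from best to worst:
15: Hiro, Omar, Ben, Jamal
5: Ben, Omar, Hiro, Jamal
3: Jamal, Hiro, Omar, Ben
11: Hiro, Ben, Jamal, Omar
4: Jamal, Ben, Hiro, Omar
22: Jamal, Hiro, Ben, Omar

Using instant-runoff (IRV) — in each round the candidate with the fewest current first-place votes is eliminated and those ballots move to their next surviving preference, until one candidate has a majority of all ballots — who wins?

Round 1: Ben 5, Omar 0, Jamal 29, Hiro 26. Omar eliminated.
Round 2: Ben 5, Jamal 29, Hiro 26. Ben eliminated.
Round 3: Jamal 29, Hiro 31. Hiro has a majority (≥31).

Hiro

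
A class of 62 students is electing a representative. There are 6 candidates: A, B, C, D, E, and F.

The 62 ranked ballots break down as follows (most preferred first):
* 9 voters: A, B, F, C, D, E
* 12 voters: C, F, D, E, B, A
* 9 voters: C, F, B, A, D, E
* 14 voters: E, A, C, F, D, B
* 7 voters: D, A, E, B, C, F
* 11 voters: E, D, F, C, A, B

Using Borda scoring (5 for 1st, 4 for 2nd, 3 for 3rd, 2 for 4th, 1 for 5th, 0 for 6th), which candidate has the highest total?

C

A: 9×5 + 12×0 + 9×2 + 14×4 + 7×4 + 11×1 = 158
B: 9×4 + 12×1 + 9×3 + 14×0 + 7×2 + 11×0 = 89
C: 9×2 + 12×5 + 9×5 + 14×3 + 7×1 + 11×2 = 194
D: 9×1 + 12×3 + 9×1 + 14×1 + 7×5 + 11×4 = 147
E: 9×0 + 12×2 + 9×0 + 14×5 + 7×3 + 11×5 = 170
F: 9×3 + 12×4 + 9×4 + 14×2 + 7×0 + 11×3 = 172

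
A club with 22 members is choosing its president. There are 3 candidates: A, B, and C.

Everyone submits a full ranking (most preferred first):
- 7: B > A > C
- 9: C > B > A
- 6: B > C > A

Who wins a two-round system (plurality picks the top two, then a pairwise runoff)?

B

Round 1 first-place votes: A 0, B 13, C 9. B and C advance.
Runoff: B is ranked above C on 13 ballots, C above B on 9.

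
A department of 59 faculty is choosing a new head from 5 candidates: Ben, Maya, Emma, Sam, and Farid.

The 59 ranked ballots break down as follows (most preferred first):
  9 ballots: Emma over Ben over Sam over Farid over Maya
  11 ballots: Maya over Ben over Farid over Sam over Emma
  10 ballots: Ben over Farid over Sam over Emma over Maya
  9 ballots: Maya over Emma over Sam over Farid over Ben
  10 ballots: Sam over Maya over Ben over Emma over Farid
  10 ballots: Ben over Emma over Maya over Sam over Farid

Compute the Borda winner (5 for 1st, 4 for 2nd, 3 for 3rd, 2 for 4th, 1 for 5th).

Ben: 9×4 + 11×4 + 10×5 + 9×1 + 10×3 + 10×5 = 219
Maya: 9×1 + 11×5 + 10×1 + 9×5 + 10×4 + 10×3 = 189
Emma: 9×5 + 11×1 + 10×2 + 9×4 + 10×2 + 10×4 = 172
Sam: 9×3 + 11×2 + 10×3 + 9×3 + 10×5 + 10×2 = 176
Farid: 9×2 + 11×3 + 10×4 + 9×2 + 10×1 + 10×1 = 129

Ben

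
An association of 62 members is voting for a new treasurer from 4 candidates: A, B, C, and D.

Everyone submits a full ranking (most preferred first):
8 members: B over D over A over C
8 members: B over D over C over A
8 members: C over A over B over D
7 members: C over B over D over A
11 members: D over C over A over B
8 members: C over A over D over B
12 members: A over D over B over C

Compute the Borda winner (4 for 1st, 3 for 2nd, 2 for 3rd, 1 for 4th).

A: 8×2 + 8×1 + 8×3 + 7×1 + 11×2 + 8×3 + 12×4 = 149
B: 8×4 + 8×4 + 8×2 + 7×3 + 11×1 + 8×1 + 12×2 = 144
C: 8×1 + 8×2 + 8×4 + 7×4 + 11×3 + 8×4 + 12×1 = 161
D: 8×3 + 8×3 + 8×1 + 7×2 + 11×4 + 8×2 + 12×3 = 166

D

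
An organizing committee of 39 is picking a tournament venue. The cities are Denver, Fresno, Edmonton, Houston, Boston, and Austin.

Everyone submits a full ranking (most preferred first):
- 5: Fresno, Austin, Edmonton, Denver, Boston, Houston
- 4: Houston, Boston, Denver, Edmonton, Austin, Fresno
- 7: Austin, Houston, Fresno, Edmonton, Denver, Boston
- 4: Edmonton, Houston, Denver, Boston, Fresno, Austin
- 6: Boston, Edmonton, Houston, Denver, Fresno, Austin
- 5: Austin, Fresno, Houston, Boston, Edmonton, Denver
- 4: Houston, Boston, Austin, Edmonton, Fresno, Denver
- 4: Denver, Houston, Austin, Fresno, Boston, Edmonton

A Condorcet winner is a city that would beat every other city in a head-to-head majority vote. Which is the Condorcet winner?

Houston

Houston vs Denver: 30–9
Houston vs Fresno: 29–10
Houston vs Edmonton: 24–15
Houston vs Boston: 28–11
Houston vs Austin: 22–17
Houston beats every other city.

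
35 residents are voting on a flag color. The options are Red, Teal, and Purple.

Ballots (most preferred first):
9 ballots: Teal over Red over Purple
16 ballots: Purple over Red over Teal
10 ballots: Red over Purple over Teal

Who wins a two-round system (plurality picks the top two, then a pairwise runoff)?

Round 1 first-place votes: Red 10, Teal 9, Purple 16. Purple and Red advance.
Runoff: Purple is ranked above Red on 16 ballots, Red above Purple on 19.

Red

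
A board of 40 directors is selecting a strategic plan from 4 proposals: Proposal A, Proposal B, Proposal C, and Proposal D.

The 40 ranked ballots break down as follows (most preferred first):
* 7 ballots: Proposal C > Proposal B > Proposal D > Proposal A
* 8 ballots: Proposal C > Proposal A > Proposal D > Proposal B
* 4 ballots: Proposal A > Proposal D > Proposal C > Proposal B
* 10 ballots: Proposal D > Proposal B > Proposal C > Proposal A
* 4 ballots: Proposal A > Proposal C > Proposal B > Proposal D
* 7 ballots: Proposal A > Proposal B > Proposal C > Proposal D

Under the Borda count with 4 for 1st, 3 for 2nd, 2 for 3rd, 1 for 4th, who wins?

Proposal C

Proposal A: 7×1 + 8×3 + 4×4 + 10×1 + 4×4 + 7×4 = 101
Proposal B: 7×3 + 8×1 + 4×1 + 10×3 + 4×2 + 7×3 = 92
Proposal C: 7×4 + 8×4 + 4×2 + 10×2 + 4×3 + 7×2 = 114
Proposal D: 7×2 + 8×2 + 4×3 + 10×4 + 4×1 + 7×1 = 93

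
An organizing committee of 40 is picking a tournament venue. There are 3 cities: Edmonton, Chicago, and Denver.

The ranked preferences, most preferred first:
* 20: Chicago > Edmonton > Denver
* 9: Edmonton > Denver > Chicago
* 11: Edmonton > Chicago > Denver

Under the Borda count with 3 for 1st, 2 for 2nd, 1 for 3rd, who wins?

Edmonton

Edmonton: 20×2 + 9×3 + 11×3 = 100
Chicago: 20×3 + 9×1 + 11×2 = 91
Denver: 20×1 + 9×2 + 11×1 = 49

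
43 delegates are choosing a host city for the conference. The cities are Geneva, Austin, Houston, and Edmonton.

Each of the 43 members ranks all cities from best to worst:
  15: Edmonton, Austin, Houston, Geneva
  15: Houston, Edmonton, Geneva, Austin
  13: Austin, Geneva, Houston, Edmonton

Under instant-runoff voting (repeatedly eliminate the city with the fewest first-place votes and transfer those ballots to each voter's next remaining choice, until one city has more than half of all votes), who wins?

Houston

Round 1: Geneva 0, Austin 13, Houston 15, Edmonton 15. Geneva eliminated.
Round 2: Austin 13, Houston 15, Edmonton 15. Austin eliminated.
Round 3: Houston 28, Edmonton 15. Houston has a majority (≥22).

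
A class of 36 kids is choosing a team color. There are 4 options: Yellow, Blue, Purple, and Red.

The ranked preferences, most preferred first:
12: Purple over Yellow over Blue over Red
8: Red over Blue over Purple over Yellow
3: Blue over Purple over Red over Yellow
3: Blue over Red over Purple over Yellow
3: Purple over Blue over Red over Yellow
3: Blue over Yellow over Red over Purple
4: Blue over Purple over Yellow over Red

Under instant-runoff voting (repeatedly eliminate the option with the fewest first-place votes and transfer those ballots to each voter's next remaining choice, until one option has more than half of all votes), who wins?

Blue

Round 1: Yellow 0, Blue 13, Purple 15, Red 8. Yellow eliminated.
Round 2: Blue 13, Purple 15, Red 8. Red eliminated.
Round 3: Blue 21, Purple 15. Blue has a majority (≥19).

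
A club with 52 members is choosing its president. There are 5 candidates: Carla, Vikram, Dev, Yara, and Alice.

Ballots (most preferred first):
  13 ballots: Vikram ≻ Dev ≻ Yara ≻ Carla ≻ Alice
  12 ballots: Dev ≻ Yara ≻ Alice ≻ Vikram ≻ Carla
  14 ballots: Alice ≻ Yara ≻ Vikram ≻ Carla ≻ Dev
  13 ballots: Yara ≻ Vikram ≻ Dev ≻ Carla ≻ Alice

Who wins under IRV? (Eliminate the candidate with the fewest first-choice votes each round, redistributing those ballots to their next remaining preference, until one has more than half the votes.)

Round 1: Carla 0, Vikram 13, Dev 12, Yara 13, Alice 14. Carla eliminated.
Round 2: Vikram 13, Dev 12, Yara 13, Alice 14. Dev eliminated.
Round 3: Vikram 13, Yara 25, Alice 14. Vikram eliminated.
Round 4: Yara 38, Alice 14. Yara has a majority (≥27).

Yara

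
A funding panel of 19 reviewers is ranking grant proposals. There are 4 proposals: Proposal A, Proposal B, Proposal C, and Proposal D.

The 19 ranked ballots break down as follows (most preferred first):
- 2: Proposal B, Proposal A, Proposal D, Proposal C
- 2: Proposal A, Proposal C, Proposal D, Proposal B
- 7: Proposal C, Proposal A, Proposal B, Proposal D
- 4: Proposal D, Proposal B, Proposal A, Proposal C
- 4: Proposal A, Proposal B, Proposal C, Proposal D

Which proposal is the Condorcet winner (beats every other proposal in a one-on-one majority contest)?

Proposal A

Proposal A vs Proposal B: 13–6
Proposal A vs Proposal C: 12–7
Proposal A vs Proposal D: 15–4
Proposal A beats every other proposal.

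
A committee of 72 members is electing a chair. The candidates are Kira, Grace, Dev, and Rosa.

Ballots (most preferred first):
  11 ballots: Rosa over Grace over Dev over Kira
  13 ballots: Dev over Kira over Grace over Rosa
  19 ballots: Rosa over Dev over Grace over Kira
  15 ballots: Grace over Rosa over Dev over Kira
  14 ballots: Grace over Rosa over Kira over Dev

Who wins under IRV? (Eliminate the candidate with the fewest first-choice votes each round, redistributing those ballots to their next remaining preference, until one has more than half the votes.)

Round 1: Kira 0, Grace 29, Dev 13, Rosa 30. Kira eliminated.
Round 2: Grace 29, Dev 13, Rosa 30. Dev eliminated.
Round 3: Grace 42, Rosa 30. Grace has a majority (≥37).

Grace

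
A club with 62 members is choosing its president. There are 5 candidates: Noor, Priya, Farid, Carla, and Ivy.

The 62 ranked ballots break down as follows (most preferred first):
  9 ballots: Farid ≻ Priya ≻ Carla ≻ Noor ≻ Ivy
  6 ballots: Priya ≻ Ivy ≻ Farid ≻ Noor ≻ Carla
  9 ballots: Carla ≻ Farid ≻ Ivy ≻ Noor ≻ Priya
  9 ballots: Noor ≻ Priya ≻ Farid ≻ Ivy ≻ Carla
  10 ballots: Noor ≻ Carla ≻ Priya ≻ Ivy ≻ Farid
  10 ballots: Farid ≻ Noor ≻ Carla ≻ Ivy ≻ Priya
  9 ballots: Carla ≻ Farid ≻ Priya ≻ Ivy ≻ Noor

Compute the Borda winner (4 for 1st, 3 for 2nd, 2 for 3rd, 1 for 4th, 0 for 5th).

Farid

Noor: 9×1 + 6×1 + 9×1 + 9×4 + 10×4 + 10×3 + 9×0 = 130
Priya: 9×3 + 6×4 + 9×0 + 9×3 + 10×2 + 10×0 + 9×2 = 116
Farid: 9×4 + 6×2 + 9×3 + 9×2 + 10×0 + 10×4 + 9×3 = 160
Carla: 9×2 + 6×0 + 9×4 + 9×0 + 10×3 + 10×2 + 9×4 = 140
Ivy: 9×0 + 6×3 + 9×2 + 9×1 + 10×1 + 10×1 + 9×1 = 74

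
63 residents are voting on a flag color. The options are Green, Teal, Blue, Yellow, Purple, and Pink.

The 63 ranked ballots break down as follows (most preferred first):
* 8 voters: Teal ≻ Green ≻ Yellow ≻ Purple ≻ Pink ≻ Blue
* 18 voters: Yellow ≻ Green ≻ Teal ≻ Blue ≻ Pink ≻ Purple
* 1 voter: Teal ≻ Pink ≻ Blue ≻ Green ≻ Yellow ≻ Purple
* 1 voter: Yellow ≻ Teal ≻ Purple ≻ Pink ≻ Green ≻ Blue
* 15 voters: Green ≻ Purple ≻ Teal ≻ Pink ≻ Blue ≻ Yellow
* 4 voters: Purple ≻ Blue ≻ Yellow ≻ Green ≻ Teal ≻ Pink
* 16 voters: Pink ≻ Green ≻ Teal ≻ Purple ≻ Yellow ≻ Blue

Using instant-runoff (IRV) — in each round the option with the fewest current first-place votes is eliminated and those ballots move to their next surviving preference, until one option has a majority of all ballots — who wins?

Round 1: Green 15, Teal 9, Blue 0, Yellow 19, Purple 4, Pink 16. Blue eliminated.
Round 2: Green 15, Teal 9, Yellow 19, Purple 4, Pink 16. Purple eliminated.
Round 3: Green 15, Teal 9, Yellow 23, Pink 16. Teal eliminated.
Round 4: Green 23, Yellow 23, Pink 17. Pink eliminated.
Round 5: Green 40, Yellow 23. Green has a majority (≥32).

Green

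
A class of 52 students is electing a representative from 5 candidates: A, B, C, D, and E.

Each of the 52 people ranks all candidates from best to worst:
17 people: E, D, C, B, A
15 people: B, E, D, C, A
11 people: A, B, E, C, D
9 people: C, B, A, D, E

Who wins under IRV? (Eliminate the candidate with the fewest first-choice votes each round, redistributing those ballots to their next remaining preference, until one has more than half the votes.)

Round 1: A 11, B 15, C 9, D 0, E 17. D eliminated.
Round 2: A 11, B 15, C 9, E 17. C eliminated.
Round 3: A 11, B 24, E 17. A eliminated.
Round 4: B 35, E 17. B has a majority (≥27).

B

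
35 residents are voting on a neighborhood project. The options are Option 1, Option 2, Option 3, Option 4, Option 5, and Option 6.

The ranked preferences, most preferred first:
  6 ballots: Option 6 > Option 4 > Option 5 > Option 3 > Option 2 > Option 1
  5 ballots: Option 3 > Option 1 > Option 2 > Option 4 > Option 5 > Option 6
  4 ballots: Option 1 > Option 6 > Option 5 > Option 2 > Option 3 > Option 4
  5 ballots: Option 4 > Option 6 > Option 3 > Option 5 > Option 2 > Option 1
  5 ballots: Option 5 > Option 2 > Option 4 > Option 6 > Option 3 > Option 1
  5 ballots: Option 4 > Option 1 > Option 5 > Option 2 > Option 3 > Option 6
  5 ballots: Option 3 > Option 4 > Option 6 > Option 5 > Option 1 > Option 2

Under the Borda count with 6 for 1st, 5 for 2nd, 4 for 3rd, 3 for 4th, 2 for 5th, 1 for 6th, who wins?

Option 1: 6×1 + 5×5 + 4×6 + 5×1 + 5×1 + 5×5 + 5×2 = 100
Option 2: 6×2 + 5×4 + 4×3 + 5×2 + 5×5 + 5×3 + 5×1 = 99
Option 3: 6×3 + 5×6 + 4×2 + 5×4 + 5×2 + 5×2 + 5×6 = 126
Option 4: 6×5 + 5×3 + 4×1 + 5×6 + 5×4 + 5×6 + 5×5 = 154
Option 5: 6×4 + 5×2 + 4×4 + 5×3 + 5×6 + 5×4 + 5×3 = 130
Option 6: 6×6 + 5×1 + 4×5 + 5×5 + 5×3 + 5×1 + 5×4 = 126

Option 4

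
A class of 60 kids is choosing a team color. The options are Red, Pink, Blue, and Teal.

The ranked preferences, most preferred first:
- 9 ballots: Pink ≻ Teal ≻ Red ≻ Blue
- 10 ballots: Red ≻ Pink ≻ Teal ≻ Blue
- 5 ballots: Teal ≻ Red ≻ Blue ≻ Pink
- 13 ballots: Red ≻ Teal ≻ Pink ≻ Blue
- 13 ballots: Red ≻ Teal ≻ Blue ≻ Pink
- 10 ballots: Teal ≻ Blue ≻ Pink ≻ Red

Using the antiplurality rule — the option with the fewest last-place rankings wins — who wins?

Teal

Last-place votes: Red 10, Pink 18, Blue 32, Teal 0.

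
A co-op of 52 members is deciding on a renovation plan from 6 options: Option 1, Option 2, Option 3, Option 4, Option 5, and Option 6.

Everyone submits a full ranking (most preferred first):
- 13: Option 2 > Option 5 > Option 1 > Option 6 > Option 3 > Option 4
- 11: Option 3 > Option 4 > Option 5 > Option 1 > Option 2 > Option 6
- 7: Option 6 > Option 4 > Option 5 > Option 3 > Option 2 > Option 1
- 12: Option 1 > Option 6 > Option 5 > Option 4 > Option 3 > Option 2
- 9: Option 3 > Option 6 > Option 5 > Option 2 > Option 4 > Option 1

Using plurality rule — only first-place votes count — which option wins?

Option 3

First-place votes: Option 1 12, Option 2 13, Option 3 20, Option 4 0, Option 5 0, Option 6 7.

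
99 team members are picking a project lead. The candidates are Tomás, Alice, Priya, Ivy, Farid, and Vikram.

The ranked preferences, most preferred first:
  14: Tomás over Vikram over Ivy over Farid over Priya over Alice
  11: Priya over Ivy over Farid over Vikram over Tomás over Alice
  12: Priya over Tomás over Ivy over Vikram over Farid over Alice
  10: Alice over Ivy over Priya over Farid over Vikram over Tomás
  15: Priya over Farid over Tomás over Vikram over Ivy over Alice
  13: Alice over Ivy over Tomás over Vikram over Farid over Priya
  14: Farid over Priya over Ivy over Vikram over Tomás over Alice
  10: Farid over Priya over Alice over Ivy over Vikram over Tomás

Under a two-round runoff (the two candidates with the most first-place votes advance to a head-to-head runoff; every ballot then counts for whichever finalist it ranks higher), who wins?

Round 1 first-place votes: Tomás 14, Alice 23, Priya 38, Ivy 0, Farid 24, Vikram 0. Priya and Farid advance.
Runoff: Priya is ranked above Farid on 48 ballots, Farid above Priya on 51.

Farid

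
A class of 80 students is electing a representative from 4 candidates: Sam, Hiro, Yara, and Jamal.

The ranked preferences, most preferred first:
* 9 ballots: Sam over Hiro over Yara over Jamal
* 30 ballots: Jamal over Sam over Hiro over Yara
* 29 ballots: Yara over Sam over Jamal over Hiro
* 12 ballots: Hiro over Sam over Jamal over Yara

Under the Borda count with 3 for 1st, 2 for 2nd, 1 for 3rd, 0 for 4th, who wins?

Sam

Sam: 9×3 + 30×2 + 29×2 + 12×2 = 169
Hiro: 9×2 + 30×1 + 29×0 + 12×3 = 84
Yara: 9×1 + 30×0 + 29×3 + 12×0 = 96
Jamal: 9×0 + 30×3 + 29×1 + 12×1 = 131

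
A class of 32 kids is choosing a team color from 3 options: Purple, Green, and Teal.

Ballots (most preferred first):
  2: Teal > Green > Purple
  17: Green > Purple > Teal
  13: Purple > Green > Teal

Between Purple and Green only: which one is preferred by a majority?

Purple is ranked above Green on 13 ballots; Green above Purple on 19.

Green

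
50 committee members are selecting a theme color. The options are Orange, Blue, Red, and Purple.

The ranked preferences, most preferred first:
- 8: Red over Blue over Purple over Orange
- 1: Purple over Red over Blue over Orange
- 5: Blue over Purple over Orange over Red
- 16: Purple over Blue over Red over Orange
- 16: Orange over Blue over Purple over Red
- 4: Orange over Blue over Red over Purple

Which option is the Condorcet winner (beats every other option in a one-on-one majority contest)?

Blue

Blue vs Orange: 30–20
Blue vs Red: 41–9
Blue vs Purple: 33–17
Blue beats every other option.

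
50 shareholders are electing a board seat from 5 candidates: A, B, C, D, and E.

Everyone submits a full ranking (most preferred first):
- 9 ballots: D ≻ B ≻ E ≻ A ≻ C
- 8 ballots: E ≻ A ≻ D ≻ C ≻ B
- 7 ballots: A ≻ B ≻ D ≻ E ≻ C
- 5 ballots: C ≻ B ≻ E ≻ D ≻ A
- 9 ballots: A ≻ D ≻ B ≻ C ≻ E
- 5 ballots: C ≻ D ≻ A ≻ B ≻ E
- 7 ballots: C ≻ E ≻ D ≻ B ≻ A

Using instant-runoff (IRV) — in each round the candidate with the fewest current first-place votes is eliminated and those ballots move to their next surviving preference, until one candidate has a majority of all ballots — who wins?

Round 1: A 16, B 0, C 17, D 9, E 8. B eliminated.
Round 2: A 16, C 17, D 9, E 8. E eliminated.
Round 3: A 24, C 17, D 9. D eliminated.
Round 4: A 33, C 17. A has a majority (≥26).

A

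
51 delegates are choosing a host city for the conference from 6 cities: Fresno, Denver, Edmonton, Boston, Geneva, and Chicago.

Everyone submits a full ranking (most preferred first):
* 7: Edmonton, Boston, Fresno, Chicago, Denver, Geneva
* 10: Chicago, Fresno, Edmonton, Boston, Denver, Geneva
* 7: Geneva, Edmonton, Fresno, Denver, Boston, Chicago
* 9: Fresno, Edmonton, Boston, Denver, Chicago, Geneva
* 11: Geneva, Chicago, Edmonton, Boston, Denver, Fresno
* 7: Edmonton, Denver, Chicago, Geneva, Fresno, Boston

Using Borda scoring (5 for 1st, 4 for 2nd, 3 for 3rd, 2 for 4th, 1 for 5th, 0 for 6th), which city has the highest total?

Fresno: 7×3 + 10×4 + 7×3 + 9×5 + 11×0 + 7×1 = 134
Denver: 7×1 + 10×1 + 7×2 + 9×2 + 11×1 + 7×4 = 88
Edmonton: 7×5 + 10×3 + 7×4 + 9×4 + 11×3 + 7×5 = 197
Boston: 7×4 + 10×2 + 7×1 + 9×3 + 11×2 + 7×0 = 104
Geneva: 7×0 + 10×0 + 7×5 + 9×0 + 11×5 + 7×2 = 104
Chicago: 7×2 + 10×5 + 7×0 + 9×1 + 11×4 + 7×3 = 138

Edmonton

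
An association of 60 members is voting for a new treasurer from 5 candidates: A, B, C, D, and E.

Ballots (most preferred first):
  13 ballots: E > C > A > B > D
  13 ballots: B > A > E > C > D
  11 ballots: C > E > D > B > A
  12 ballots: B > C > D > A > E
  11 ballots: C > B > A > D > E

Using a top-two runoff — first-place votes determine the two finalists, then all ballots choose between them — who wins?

Round 1 first-place votes: A 0, B 25, C 22, D 0, E 13. B and C advance.
Runoff: B is ranked above C on 25 ballots, C above B on 35.

C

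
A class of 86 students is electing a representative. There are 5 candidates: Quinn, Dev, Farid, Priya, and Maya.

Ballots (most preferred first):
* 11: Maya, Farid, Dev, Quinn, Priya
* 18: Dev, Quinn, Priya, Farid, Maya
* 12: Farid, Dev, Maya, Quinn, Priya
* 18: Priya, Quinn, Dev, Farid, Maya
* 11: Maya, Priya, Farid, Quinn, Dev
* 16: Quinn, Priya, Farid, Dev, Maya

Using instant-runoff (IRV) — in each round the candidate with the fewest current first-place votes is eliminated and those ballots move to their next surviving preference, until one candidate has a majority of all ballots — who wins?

Priya

Round 1: Quinn 16, Dev 18, Farid 12, Priya 18, Maya 22. Farid eliminated.
Round 2: Quinn 16, Dev 30, Priya 18, Maya 22. Quinn eliminated.
Round 3: Dev 30, Priya 34, Maya 22. Maya eliminated.
Round 4: Dev 41, Priya 45. Priya has a majority (≥44).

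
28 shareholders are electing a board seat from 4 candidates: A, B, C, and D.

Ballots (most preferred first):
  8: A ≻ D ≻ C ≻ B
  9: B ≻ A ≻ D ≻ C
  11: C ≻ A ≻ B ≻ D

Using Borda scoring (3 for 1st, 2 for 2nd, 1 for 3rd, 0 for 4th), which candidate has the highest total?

A

A: 8×3 + 9×2 + 11×2 = 64
B: 8×0 + 9×3 + 11×1 = 38
C: 8×1 + 9×0 + 11×3 = 41
D: 8×2 + 9×1 + 11×0 = 25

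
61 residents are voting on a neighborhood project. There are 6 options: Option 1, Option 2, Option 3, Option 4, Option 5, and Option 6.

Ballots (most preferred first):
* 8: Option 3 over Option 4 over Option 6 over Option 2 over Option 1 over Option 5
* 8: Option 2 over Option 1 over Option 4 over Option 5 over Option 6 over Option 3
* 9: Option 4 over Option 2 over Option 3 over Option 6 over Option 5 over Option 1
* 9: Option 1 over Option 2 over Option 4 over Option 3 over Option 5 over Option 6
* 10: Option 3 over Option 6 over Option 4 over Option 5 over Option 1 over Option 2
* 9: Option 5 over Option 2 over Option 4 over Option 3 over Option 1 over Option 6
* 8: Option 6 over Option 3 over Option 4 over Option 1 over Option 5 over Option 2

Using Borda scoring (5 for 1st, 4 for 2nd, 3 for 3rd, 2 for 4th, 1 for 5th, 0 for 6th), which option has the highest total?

Option 4

Option 1: 8×1 + 8×4 + 9×0 + 9×5 + 10×1 + 9×1 + 8×2 = 120
Option 2: 8×2 + 8×5 + 9×4 + 9×4 + 10×0 + 9×4 + 8×0 = 164
Option 3: 8×5 + 8×0 + 9×3 + 9×2 + 10×5 + 9×2 + 8×4 = 185
Option 4: 8×4 + 8×3 + 9×5 + 9×3 + 10×3 + 9×3 + 8×3 = 209
Option 5: 8×0 + 8×2 + 9×1 + 9×1 + 10×2 + 9×5 + 8×1 = 107
Option 6: 8×3 + 8×1 + 9×2 + 9×0 + 10×4 + 9×0 + 8×5 = 130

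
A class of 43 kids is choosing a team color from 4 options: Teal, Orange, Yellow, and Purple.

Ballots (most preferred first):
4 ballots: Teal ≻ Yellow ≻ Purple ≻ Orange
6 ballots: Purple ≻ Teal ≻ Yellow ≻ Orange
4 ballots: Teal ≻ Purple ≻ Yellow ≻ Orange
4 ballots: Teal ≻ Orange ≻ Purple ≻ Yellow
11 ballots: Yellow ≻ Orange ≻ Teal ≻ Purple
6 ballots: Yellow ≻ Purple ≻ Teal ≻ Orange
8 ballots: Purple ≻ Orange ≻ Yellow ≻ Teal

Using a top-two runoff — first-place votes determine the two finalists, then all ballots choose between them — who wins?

Round 1 first-place votes: Teal 12, Orange 0, Yellow 17, Purple 14. Yellow and Purple advance.
Runoff: Yellow is ranked above Purple on 21 ballots, Purple above Yellow on 22.

Purple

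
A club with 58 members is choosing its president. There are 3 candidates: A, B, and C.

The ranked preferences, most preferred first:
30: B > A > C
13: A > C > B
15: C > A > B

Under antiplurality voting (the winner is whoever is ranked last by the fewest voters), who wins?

Last-place votes: A 0, B 28, C 30.

A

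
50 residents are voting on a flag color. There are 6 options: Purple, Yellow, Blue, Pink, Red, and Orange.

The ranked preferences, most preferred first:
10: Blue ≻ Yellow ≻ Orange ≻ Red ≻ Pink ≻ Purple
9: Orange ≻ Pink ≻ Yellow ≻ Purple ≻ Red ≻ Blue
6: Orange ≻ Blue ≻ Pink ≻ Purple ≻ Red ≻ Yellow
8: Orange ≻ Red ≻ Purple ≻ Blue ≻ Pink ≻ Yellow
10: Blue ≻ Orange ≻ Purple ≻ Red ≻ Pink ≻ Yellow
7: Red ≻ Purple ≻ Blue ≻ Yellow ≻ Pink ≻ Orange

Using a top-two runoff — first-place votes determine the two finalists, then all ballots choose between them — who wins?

Round 1 first-place votes: Purple 0, Yellow 0, Blue 20, Pink 0, Red 7, Orange 23. Orange and Blue advance.
Runoff: Orange is ranked above Blue on 23 ballots, Blue above Orange on 27.

Blue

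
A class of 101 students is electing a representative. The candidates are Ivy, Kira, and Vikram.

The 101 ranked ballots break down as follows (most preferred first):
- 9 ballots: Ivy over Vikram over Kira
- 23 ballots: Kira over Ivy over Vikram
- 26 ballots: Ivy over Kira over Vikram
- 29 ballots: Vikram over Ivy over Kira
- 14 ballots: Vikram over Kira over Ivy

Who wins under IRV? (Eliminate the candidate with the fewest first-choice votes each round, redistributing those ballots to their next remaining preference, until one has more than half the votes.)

Round 1: Ivy 35, Kira 23, Vikram 43. Kira eliminated.
Round 2: Ivy 58, Vikram 43. Ivy has a majority (≥51).

Ivy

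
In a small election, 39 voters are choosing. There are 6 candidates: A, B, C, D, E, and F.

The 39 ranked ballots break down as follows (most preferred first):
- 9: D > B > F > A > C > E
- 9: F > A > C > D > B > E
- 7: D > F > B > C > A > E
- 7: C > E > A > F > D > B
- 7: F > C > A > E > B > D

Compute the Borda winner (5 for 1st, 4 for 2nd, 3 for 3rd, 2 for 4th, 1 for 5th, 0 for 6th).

A: 9×2 + 9×4 + 7×1 + 7×3 + 7×3 = 103
B: 9×4 + 9×1 + 7×3 + 7×0 + 7×1 = 73
C: 9×1 + 9×3 + 7×2 + 7×5 + 7×4 = 113
D: 9×5 + 9×2 + 7×5 + 7×1 + 7×0 = 105
E: 9×0 + 9×0 + 7×0 + 7×4 + 7×2 = 42
F: 9×3 + 9×5 + 7×4 + 7×2 + 7×5 = 149

F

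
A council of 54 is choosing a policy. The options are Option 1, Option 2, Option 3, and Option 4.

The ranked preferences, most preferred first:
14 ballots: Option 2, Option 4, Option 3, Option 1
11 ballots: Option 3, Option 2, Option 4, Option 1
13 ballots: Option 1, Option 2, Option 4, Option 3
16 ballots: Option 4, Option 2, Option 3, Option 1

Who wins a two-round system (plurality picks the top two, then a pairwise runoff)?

Option 2

Round 1 first-place votes: Option 1 13, Option 2 14, Option 3 11, Option 4 16. Option 4 and Option 2 advance.
Runoff: Option 4 is ranked above Option 2 on 16 ballots, Option 2 above Option 4 on 38.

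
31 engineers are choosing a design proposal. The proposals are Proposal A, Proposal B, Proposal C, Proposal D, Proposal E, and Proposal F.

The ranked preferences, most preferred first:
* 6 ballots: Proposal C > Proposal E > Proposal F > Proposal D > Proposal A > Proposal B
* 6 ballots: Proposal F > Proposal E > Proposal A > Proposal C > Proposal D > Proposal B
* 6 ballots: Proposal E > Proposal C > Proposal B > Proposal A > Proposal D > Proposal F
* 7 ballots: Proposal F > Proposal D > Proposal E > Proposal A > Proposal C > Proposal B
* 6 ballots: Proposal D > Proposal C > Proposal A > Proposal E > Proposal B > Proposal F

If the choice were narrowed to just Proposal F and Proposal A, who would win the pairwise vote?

Proposal F

Proposal F is ranked above Proposal A on 19 ballots; Proposal A above Proposal F on 12.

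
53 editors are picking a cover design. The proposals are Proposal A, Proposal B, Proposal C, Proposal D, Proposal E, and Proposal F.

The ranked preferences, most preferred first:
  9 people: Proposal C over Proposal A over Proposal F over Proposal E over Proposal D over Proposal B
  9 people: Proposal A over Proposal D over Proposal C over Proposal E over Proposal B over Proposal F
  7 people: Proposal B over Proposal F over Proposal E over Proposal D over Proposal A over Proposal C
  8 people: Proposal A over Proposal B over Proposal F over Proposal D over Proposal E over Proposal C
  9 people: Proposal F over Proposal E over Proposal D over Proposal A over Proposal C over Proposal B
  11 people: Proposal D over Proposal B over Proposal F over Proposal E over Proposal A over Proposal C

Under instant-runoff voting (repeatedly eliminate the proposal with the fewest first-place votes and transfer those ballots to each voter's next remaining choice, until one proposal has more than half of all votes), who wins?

Proposal F

Round 1: Proposal A 17, Proposal B 7, Proposal C 9, Proposal D 11, Proposal E 0, Proposal F 9. Proposal E eliminated.
Round 2: Proposal A 17, Proposal B 7, Proposal C 9, Proposal D 11, Proposal F 9. Proposal B eliminated.
Round 3: Proposal A 17, Proposal C 9, Proposal D 11, Proposal F 16. Proposal C eliminated.
Round 4: Proposal A 26, Proposal D 11, Proposal F 16. Proposal D eliminated.
Round 5: Proposal A 26, Proposal F 27. Proposal F has a majority (≥27).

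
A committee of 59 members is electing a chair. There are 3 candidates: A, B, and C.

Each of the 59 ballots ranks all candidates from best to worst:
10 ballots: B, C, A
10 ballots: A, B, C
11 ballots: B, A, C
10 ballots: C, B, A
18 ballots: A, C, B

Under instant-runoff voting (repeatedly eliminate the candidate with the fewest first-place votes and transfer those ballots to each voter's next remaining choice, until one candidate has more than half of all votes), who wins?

Round 1: A 28, B 21, C 10. C eliminated.
Round 2: A 28, B 31. B has a majority (≥30).

B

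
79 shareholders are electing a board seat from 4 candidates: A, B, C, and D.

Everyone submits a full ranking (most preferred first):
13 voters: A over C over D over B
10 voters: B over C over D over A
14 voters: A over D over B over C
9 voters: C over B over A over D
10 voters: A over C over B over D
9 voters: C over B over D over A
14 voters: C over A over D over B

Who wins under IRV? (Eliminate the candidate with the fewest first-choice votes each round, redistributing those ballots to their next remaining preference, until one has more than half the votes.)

C

Round 1: A 37, B 10, C 32, D 0. D eliminated.
Round 2: A 37, B 10, C 32. B eliminated.
Round 3: A 37, C 42. C has a majority (≥40).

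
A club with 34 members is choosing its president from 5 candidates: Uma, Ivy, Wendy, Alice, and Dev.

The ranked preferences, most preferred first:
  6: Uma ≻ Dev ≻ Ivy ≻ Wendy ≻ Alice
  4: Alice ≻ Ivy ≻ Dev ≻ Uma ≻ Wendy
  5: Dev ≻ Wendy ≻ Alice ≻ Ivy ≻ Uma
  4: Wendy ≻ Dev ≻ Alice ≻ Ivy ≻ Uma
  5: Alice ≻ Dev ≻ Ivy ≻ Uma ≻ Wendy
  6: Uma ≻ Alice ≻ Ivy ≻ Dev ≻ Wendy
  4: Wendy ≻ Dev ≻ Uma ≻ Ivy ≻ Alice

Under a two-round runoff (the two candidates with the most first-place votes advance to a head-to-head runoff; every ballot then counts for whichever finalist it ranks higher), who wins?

Round 1 first-place votes: Uma 12, Ivy 0, Wendy 8, Alice 9, Dev 5. Uma and Alice advance.
Runoff: Uma is ranked above Alice on 16 ballots, Alice above Uma on 18.

Alice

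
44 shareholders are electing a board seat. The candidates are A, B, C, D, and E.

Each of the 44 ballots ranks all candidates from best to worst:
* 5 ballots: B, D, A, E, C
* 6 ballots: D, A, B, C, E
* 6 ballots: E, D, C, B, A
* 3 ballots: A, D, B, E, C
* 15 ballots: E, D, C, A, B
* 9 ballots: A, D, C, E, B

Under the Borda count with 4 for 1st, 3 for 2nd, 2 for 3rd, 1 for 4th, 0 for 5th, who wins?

A: 5×2 + 6×3 + 6×0 + 3×4 + 15×1 + 9×4 = 91
B: 5×4 + 6×2 + 6×1 + 3×2 + 15×0 + 9×0 = 44
C: 5×0 + 6×1 + 6×2 + 3×0 + 15×2 + 9×2 = 66
D: 5×3 + 6×4 + 6×3 + 3×3 + 15×3 + 9×3 = 138
E: 5×1 + 6×0 + 6×4 + 3×1 + 15×4 + 9×1 = 101

D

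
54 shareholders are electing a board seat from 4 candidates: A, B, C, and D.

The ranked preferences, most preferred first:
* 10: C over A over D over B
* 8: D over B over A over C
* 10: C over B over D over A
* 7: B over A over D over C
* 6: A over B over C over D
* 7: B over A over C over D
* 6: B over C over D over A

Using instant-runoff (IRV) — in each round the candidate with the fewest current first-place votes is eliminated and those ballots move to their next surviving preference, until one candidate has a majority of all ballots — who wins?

Round 1: A 6, B 20, C 20, D 8. A eliminated.
Round 2: B 26, C 20, D 8. D eliminated.
Round 3: B 34, C 20. B has a majority (≥28).

B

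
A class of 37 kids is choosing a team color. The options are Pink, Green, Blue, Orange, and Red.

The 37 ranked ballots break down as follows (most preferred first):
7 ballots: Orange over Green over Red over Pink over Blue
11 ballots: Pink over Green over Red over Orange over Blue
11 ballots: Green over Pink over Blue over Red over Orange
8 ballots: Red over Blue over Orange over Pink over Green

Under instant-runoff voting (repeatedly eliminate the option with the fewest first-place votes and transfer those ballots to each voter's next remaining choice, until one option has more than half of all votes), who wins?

Pink

Round 1: Pink 11, Green 11, Blue 0, Orange 7, Red 8. Blue eliminated.
Round 2: Pink 11, Green 11, Orange 7, Red 8. Orange eliminated.
Round 3: Pink 11, Green 18, Red 8. Red eliminated.
Round 4: Pink 19, Green 18. Pink has a majority (≥19).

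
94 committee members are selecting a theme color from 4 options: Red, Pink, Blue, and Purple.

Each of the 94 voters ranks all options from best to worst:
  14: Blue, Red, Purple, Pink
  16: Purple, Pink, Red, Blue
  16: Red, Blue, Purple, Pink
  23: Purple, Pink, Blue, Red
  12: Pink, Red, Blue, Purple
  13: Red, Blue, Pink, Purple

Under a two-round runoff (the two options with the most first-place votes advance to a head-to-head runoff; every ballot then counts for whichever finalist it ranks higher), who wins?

Round 1 first-place votes: Red 29, Pink 12, Blue 14, Purple 39. Purple and Red advance.
Runoff: Purple is ranked above Red on 39 ballots, Red above Purple on 55.

Red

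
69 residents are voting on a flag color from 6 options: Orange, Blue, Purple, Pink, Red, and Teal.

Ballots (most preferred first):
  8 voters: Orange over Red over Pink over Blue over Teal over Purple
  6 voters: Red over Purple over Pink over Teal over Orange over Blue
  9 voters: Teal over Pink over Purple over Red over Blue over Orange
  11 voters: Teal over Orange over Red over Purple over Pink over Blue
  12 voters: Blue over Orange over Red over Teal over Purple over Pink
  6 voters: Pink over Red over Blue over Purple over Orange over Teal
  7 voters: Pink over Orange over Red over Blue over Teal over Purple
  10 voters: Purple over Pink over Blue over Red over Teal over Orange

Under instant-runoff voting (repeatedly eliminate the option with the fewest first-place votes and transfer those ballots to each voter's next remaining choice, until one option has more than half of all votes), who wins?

Pink

Round 1: Orange 8, Blue 12, Purple 10, Pink 13, Red 6, Teal 20. Red eliminated.
Round 2: Orange 8, Blue 12, Purple 16, Pink 13, Teal 20. Orange eliminated.
Round 3: Blue 12, Purple 16, Pink 21, Teal 20. Blue eliminated.
Round 4: Purple 16, Pink 21, Teal 32. Purple eliminated.
Round 5: Pink 37, Teal 32. Pink has a majority (≥35).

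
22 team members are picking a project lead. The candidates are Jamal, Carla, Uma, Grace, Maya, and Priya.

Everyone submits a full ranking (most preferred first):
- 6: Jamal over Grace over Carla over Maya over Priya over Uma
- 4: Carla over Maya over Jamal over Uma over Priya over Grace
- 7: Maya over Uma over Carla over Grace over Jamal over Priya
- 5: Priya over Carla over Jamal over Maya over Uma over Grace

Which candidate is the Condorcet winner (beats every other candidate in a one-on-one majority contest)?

Carla

Carla vs Jamal: 16–6
Carla vs Uma: 15–7
Carla vs Grace: 16–6
Carla vs Maya: 15–7
Carla vs Priya: 17–5
Carla beats every other candidate.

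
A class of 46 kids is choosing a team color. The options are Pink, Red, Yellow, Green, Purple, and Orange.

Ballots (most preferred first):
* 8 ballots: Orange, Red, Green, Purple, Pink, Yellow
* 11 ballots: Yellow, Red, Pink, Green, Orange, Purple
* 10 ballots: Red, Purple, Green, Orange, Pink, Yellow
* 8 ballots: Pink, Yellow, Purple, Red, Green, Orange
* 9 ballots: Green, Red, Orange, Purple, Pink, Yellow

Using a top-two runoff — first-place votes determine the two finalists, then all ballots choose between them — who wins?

Round 1 first-place votes: Pink 8, Red 10, Yellow 11, Green 9, Purple 0, Orange 8. Yellow and Red advance.
Runoff: Yellow is ranked above Red on 19 ballots, Red above Yellow on 27.

Red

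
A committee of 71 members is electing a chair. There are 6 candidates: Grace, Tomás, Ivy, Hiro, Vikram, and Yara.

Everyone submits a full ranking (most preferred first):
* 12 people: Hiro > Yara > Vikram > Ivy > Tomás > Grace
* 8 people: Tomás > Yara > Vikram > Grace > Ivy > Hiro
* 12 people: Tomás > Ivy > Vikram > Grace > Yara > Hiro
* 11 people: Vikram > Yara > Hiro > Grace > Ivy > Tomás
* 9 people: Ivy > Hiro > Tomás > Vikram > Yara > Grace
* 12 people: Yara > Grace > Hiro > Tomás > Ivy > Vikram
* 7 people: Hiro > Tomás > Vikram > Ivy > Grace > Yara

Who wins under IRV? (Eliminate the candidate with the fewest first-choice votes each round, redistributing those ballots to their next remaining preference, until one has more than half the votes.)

Yara

Round 1: Grace 0, Tomás 20, Ivy 9, Hiro 19, Vikram 11, Yara 12. Grace eliminated.
Round 2: Tomás 20, Ivy 9, Hiro 19, Vikram 11, Yara 12. Ivy eliminated.
Round 3: Tomás 20, Hiro 28, Vikram 11, Yara 12. Vikram eliminated.
Round 4: Tomás 20, Hiro 28, Yara 23. Tomás eliminated.
Round 5: Hiro 28, Yara 43. Yara has a majority (≥36).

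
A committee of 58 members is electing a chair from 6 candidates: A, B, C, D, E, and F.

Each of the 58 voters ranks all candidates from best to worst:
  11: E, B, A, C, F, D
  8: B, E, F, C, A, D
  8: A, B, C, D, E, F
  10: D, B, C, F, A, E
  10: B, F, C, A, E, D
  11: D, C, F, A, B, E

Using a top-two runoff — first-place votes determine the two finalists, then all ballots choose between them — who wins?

Round 1 first-place votes: A 8, B 18, C 0, D 21, E 11, F 0. D and B advance.
Runoff: D is ranked above B on 21 ballots, B above D on 37.

B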